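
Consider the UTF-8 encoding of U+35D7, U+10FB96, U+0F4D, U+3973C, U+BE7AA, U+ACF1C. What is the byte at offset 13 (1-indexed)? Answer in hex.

1-indexed offset 13 is 0-indexed offset 12.
U+35D7 → 3-byte form E3 97 97 at offsets 0–2.
U+10FB96 → 4-byte form F4 8F AE 96 at offsets 3–6.
U+0F4D → 3-byte form E0 BD 8D at offsets 7–9.
U+3973C → 4-byte form F0 B9 9C BC at offsets 10–13.
Offset 12 falls in char 4's range; it's byte 3 of F0 B9 9C BC = 0x9C.

0x9C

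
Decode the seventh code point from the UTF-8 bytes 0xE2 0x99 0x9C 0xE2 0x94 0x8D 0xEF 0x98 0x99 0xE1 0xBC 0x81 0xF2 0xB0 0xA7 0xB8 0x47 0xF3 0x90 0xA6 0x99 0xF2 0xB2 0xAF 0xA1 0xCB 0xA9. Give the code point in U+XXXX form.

U+D0999

Offset 0: leading byte 0xE2 = 11100010 → 3-byte char #1 = E2 99 9C.
Offset 3: leading byte 0xE2 = 11100010 → 3-byte char #2 = E2 94 8D.
Offset 6: leading byte 0xEF = 11101111 → 3-byte char #3 = EF 98 99.
Offset 9: leading byte 0xE1 = 11100001 → 3-byte char #4 = E1 BC 81.
Offset 12: leading byte 0xF2 = 11110010 → 4-byte char #5 = F2 B0 A7 B8.
Offset 16: leading byte 0x47 = 01000111 → 1-byte char #6 = 47.
Offset 17: leading byte 0xF3 = 11110011 → 4-byte char #7 = F3 90 A6 99.
Leading byte 0xF3 = 11110011 matches 11110xxx → 4-byte sequence.
Byte 1: 0xF3 = 11110011, payload 011 (3 bits).
Byte 2: 0x90 = 10010000 (10xxxxxx ✓), payload 010000.
Byte 3: 0xA6 = 10100110 (10xxxxxx ✓), payload 100110.
Byte 4: 0x99 = 10011001 (10xxxxxx ✓), payload 011001.
Concatenate: 011010000100110011001 = 0xD0999 (21 bits → U+D0999).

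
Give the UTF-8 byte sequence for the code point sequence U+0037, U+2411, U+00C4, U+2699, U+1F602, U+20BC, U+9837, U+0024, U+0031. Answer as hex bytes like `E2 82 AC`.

U+0037: 1-byte form → 37.
U+2411: 3-byte form → E2 90 91.
U+00C4: 2-byte form → C3 84.
U+2699: 3-byte form → E2 9A 99.
U+1F602: 4-byte form → F0 9F 98 82.
U+20BC: 3-byte form → E2 82 BC.
U+9837: 3-byte form → E9 A0 B7.
U+0024: 1-byte form → 24.
U+0031: 1-byte form → 31.
Concatenated (21 bytes): 37 E2 90 91 C3 84 E2 9A 99 F0 9F 98 82 E2 82 BC E9 A0 B7 24 31.

37 E2 90 91 C3 84 E2 9A 99 F0 9F 98 82 E2 82 BC E9 A0 B7 24 31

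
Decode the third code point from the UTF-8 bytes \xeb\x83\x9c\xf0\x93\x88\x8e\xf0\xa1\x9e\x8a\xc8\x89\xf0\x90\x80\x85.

U+2178A

Offset 0: leading byte 0xEB = 11101011 → 3-byte char #1 = EB 83 9C.
Offset 3: leading byte 0xF0 = 11110000 → 4-byte char #2 = F0 93 88 8E.
Offset 7: leading byte 0xF0 = 11110000 → 4-byte char #3 = F0 A1 9E 8A.
Leading byte 0xF0 = 11110000 matches 11110xxx → 4-byte sequence.
Byte 1: 0xF0 = 11110000, payload 000 (3 bits).
Byte 2: 0xA1 = 10100001 (10xxxxxx ✓), payload 100001.
Byte 3: 0x9E = 10011110 (10xxxxxx ✓), payload 011110.
Byte 4: 0x8A = 10001010 (10xxxxxx ✓), payload 001010.
Concatenate: 000100001011110001010 = 0x2178A (21 bits → U+2178A).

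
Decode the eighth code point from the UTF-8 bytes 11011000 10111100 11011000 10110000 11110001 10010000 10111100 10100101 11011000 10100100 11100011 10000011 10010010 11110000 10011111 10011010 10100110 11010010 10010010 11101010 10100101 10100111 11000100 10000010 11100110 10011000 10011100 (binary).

U+A967

Offset 0: leading byte 0xD8 = 11011000 → 2-byte char #1 = D8 BC.
Offset 2: leading byte 0xD8 = 11011000 → 2-byte char #2 = D8 B0.
Offset 4: leading byte 0xF1 = 11110001 → 4-byte char #3 = F1 90 BC A5.
Offset 8: leading byte 0xD8 = 11011000 → 2-byte char #4 = D8 A4.
Offset 10: leading byte 0xE3 = 11100011 → 3-byte char #5 = E3 83 92.
Offset 13: leading byte 0xF0 = 11110000 → 4-byte char #6 = F0 9F 9A A6.
Offset 17: leading byte 0xD2 = 11010010 → 2-byte char #7 = D2 92.
Offset 19: leading byte 0xEA = 11101010 → 3-byte char #8 = EA A5 A7.
Leading byte 0xEA = 11101010 matches 1110xxxx → 3-byte sequence.
Byte 1: 0xEA = 11101010, payload 1010 (4 bits).
Byte 2: 0xA5 = 10100101 (10xxxxxx ✓), payload 100101.
Byte 3: 0xA7 = 10100111 (10xxxxxx ✓), payload 100111.
Concatenate: 1010100101100111 = 0xA967 (16 bits → U+A967).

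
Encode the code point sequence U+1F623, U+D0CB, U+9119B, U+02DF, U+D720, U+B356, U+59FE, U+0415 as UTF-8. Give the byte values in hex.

U+1F623: 4-byte form → F0 9F 98 A3.
U+D0CB: 3-byte form → ED 83 8B.
U+9119B: 4-byte form → F2 91 86 9B.
U+02DF: 2-byte form → CB 9F.
U+D720: 3-byte form → ED 9C A0.
U+B356: 3-byte form → EB 8D 96.
U+59FE: 3-byte form → E5 A7 BE.
U+0415: 2-byte form → D0 95.
Concatenated (24 bytes): F0 9F 98 A3 ED 83 8B F2 91 86 9B CB 9F ED 9C A0 EB 8D 96 E5 A7 BE D0 95.

F0 9F 98 A3 ED 83 8B F2 91 86 9B CB 9F ED 9C A0 EB 8D 96 E5 A7 BE D0 95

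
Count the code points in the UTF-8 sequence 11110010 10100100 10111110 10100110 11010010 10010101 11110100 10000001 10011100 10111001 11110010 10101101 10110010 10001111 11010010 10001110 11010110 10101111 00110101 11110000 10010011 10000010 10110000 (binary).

Byte at offset 0: 0xF2 = 11110010 → 4-byte char (#1). Advance 4.
Byte at offset 4: 0xD2 = 11010010 → 2-byte char (#2). Advance 2.
Byte at offset 6: 0xF4 = 11110100 → 4-byte char (#3). Advance 4.
Byte at offset 10: 0xF2 = 11110010 → 4-byte char (#4). Advance 4.
Byte at offset 14: 0xD2 = 11010010 → 2-byte char (#5). Advance 2.
Byte at offset 16: 0xD6 = 11010110 → 2-byte char (#6). Advance 2.
Byte at offset 18: 0x35 = 00110101 → 1-byte char (#7). Advance 1.
Byte at offset 19: 0xF0 = 11110000 → 4-byte char (#8). Advance 4.
Reached end at offset 23 after 8 code points.

8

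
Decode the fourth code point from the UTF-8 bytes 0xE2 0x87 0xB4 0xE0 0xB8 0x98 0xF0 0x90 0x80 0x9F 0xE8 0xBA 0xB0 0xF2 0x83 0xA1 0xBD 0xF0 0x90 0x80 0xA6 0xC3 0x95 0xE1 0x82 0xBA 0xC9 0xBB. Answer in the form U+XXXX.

U+8EB0

Offset 0: leading byte 0xE2 = 11100010 → 3-byte char #1 = E2 87 B4.
Offset 3: leading byte 0xE0 = 11100000 → 3-byte char #2 = E0 B8 98.
Offset 6: leading byte 0xF0 = 11110000 → 4-byte char #3 = F0 90 80 9F.
Offset 10: leading byte 0xE8 = 11101000 → 3-byte char #4 = E8 BA B0.
Leading byte 0xE8 = 11101000 matches 1110xxxx → 3-byte sequence.
Byte 1: 0xE8 = 11101000, payload 1000 (4 bits).
Byte 2: 0xBA = 10111010 (10xxxxxx ✓), payload 111010.
Byte 3: 0xB0 = 10110000 (10xxxxxx ✓), payload 110000.
Concatenate: 1000111010110000 = 0x8EB0 (16 bits → U+8EB0).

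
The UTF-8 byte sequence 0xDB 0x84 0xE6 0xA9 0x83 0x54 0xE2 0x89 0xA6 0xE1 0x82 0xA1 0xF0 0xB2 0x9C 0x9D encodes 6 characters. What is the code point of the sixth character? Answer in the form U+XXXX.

U+3271D

Offset 0: leading byte 0xDB = 11011011 → 2-byte char #1 = DB 84.
Offset 2: leading byte 0xE6 = 11100110 → 3-byte char #2 = E6 A9 83.
Offset 5: leading byte 0x54 = 01010100 → 1-byte char #3 = 54.
Offset 6: leading byte 0xE2 = 11100010 → 3-byte char #4 = E2 89 A6.
Offset 9: leading byte 0xE1 = 11100001 → 3-byte char #5 = E1 82 A1.
Offset 12: leading byte 0xF0 = 11110000 → 4-byte char #6 = F0 B2 9C 9D.
Leading byte 0xF0 = 11110000 matches 11110xxx → 4-byte sequence.
Byte 1: 0xF0 = 11110000, payload 000 (3 bits).
Byte 2: 0xB2 = 10110010 (10xxxxxx ✓), payload 110010.
Byte 3: 0x9C = 10011100 (10xxxxxx ✓), payload 011100.
Byte 4: 0x9D = 10011101 (10xxxxxx ✓), payload 011101.
Concatenate: 000110010011100011101 = 0x3271D (21 bits → U+3271D).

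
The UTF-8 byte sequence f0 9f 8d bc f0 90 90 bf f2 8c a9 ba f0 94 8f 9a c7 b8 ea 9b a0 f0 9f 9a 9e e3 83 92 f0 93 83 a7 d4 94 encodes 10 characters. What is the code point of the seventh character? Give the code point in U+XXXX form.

U+1F69E

Offset 0: leading byte 0xF0 = 11110000 → 4-byte char #1 = F0 9F 8D BC.
Offset 4: leading byte 0xF0 = 11110000 → 4-byte char #2 = F0 90 90 BF.
Offset 8: leading byte 0xF2 = 11110010 → 4-byte char #3 = F2 8C A9 BA.
Offset 12: leading byte 0xF0 = 11110000 → 4-byte char #4 = F0 94 8F 9A.
Offset 16: leading byte 0xC7 = 11000111 → 2-byte char #5 = C7 B8.
Offset 18: leading byte 0xEA = 11101010 → 3-byte char #6 = EA 9B A0.
Offset 21: leading byte 0xF0 = 11110000 → 4-byte char #7 = F0 9F 9A 9E.
Leading byte 0xF0 = 11110000 matches 11110xxx → 4-byte sequence.
Byte 1: 0xF0 = 11110000, payload 000 (3 bits).
Byte 2: 0x9F = 10011111 (10xxxxxx ✓), payload 011111.
Byte 3: 0x9A = 10011010 (10xxxxxx ✓), payload 011010.
Byte 4: 0x9E = 10011110 (10xxxxxx ✓), payload 011110.
Concatenate: 000011111011010011110 = 0x1F69E (21 bits → U+1F69E).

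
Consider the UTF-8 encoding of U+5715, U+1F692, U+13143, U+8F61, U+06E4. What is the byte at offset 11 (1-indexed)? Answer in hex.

0x83

1-indexed offset 11 is 0-indexed offset 10.
U+5715 → 3-byte form E5 9C 95 at offsets 0–2.
U+1F692 → 4-byte form F0 9F 9A 92 at offsets 3–6.
U+13143 → 4-byte form F0 93 85 83 at offsets 7–10.
Offset 10 falls in char 3's range; it's byte 4 of F0 93 85 83 = 0x83.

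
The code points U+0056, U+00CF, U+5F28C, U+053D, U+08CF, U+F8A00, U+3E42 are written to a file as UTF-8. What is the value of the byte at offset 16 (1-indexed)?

0x80

1-indexed offset 16 is 0-indexed offset 15.
U+0056 → 1-byte form 56 at offsets 0–0.
U+00CF → 2-byte form C3 8F at offsets 1–2.
U+5F28C → 4-byte form F1 9F 8A 8C at offsets 3–6.
U+053D → 2-byte form D4 BD at offsets 7–8.
U+08CF → 3-byte form E0 A3 8F at offsets 9–11.
U+F8A00 → 4-byte form F3 B8 A8 80 at offsets 12–15.
Offset 15 falls in char 6's range; it's byte 4 of F3 B8 A8 80 = 0x80.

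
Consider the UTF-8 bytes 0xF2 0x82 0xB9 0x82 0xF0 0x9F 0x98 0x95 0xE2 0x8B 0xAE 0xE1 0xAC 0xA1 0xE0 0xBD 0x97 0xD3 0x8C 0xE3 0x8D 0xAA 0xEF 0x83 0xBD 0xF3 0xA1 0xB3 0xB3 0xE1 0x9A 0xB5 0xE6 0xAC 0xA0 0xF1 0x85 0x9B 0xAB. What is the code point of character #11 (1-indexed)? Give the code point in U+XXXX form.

Offset 0: leading byte 0xF2 = 11110010 → 4-byte char #1 = F2 82 B9 82.
Offset 4: leading byte 0xF0 = 11110000 → 4-byte char #2 = F0 9F 98 95.
Offset 8: leading byte 0xE2 = 11100010 → 3-byte char #3 = E2 8B AE.
Offset 11: leading byte 0xE1 = 11100001 → 3-byte char #4 = E1 AC A1.
Offset 14: leading byte 0xE0 = 11100000 → 3-byte char #5 = E0 BD 97.
Offset 17: leading byte 0xD3 = 11010011 → 2-byte char #6 = D3 8C.
Offset 19: leading byte 0xE3 = 11100011 → 3-byte char #7 = E3 8D AA.
Offset 22: leading byte 0xEF = 11101111 → 3-byte char #8 = EF 83 BD.
Offset 25: leading byte 0xF3 = 11110011 → 4-byte char #9 = F3 A1 B3 B3.
Offset 29: leading byte 0xE1 = 11100001 → 3-byte char #10 = E1 9A B5.
Offset 32: leading byte 0xE6 = 11100110 → 3-byte char #11 = E6 AC A0.
Leading byte 0xE6 = 11100110 matches 1110xxxx → 3-byte sequence.
Byte 1: 0xE6 = 11100110, payload 0110 (4 bits).
Byte 2: 0xAC = 10101100 (10xxxxxx ✓), payload 101100.
Byte 3: 0xA0 = 10100000 (10xxxxxx ✓), payload 100000.
Concatenate: 0110101100100000 = 0x6B20 (16 bits → U+6B20).

U+6B20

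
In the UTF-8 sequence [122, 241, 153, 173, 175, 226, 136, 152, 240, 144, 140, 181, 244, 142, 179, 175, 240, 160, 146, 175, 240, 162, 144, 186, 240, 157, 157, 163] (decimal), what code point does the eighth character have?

U+1D763

Offset 0: leading byte 0x7A = 01111010 → 1-byte char #1 = 7A.
Offset 1: leading byte 0xF1 = 11110001 → 4-byte char #2 = F1 99 AD AF.
Offset 5: leading byte 0xE2 = 11100010 → 3-byte char #3 = E2 88 98.
Offset 8: leading byte 0xF0 = 11110000 → 4-byte char #4 = F0 90 8C B5.
Offset 12: leading byte 0xF4 = 11110100 → 4-byte char #5 = F4 8E B3 AF.
Offset 16: leading byte 0xF0 = 11110000 → 4-byte char #6 = F0 A0 92 AF.
Offset 20: leading byte 0xF0 = 11110000 → 4-byte char #7 = F0 A2 90 BA.
Offset 24: leading byte 0xF0 = 11110000 → 4-byte char #8 = F0 9D 9D A3.
Leading byte 0xF0 = 11110000 matches 11110xxx → 4-byte sequence.
Byte 1: 0xF0 = 11110000, payload 000 (3 bits).
Byte 2: 0x9D = 10011101 (10xxxxxx ✓), payload 011101.
Byte 3: 0x9D = 10011101 (10xxxxxx ✓), payload 011101.
Byte 4: 0xA3 = 10100011 (10xxxxxx ✓), payload 100011.
Concatenate: 000011101011101100011 = 0x1D763 (21 bits → U+1D763).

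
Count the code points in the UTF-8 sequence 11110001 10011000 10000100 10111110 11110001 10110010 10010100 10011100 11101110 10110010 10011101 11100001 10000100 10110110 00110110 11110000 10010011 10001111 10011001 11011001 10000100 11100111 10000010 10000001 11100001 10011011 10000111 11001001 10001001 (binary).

10

Byte at offset 0: 0xF1 = 11110001 → 4-byte char (#1). Advance 4.
Byte at offset 4: 0xF1 = 11110001 → 4-byte char (#2). Advance 4.
Byte at offset 8: 0xEE = 11101110 → 3-byte char (#3). Advance 3.
Byte at offset 11: 0xE1 = 11100001 → 3-byte char (#4). Advance 3.
Byte at offset 14: 0x36 = 00110110 → 1-byte char (#5). Advance 1.
Byte at offset 15: 0xF0 = 11110000 → 4-byte char (#6). Advance 4.
Byte at offset 19: 0xD9 = 11011001 → 2-byte char (#7). Advance 2.
Byte at offset 21: 0xE7 = 11100111 → 3-byte char (#8). Advance 3.
Byte at offset 24: 0xE1 = 11100001 → 3-byte char (#9). Advance 3.
Byte at offset 27: 0xC9 = 11001001 → 2-byte char (#10). Advance 2.
Reached end at offset 29 after 10 code points.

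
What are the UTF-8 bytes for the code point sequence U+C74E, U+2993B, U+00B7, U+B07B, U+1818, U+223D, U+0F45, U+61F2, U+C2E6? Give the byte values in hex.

U+C74E: 3-byte form → EC 9D 8E.
U+2993B: 4-byte form → F0 A9 A4 BB.
U+00B7: 2-byte form → C2 B7.
U+B07B: 3-byte form → EB 81 BB.
U+1818: 3-byte form → E1 A0 98.
U+223D: 3-byte form → E2 88 BD.
U+0F45: 3-byte form → E0 BD 85.
U+61F2: 3-byte form → E6 87 B2.
U+C2E6: 3-byte form → EC 8B A6.
Concatenated (27 bytes): EC 9D 8E F0 A9 A4 BB C2 B7 EB 81 BB E1 A0 98 E2 88 BD E0 BD 85 E6 87 B2 EC 8B A6.

EC 9D 8E F0 A9 A4 BB C2 B7 EB 81 BB E1 A0 98 E2 88 BD E0 BD 85 E6 87 B2 EC 8B A6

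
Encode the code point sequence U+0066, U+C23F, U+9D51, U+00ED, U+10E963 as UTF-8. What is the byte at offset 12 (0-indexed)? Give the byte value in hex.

0xA3

U+0066 → 1-byte form 66 at offsets 0–0.
U+C23F → 3-byte form EC 88 BF at offsets 1–3.
U+9D51 → 3-byte form E9 B5 91 at offsets 4–6.
U+00ED → 2-byte form C3 AD at offsets 7–8.
U+10E963 → 4-byte form F4 8E A5 A3 at offsets 9–12.
Offset 12 falls in char 5's range; it's byte 4 of F4 8E A5 A3 = 0xA3.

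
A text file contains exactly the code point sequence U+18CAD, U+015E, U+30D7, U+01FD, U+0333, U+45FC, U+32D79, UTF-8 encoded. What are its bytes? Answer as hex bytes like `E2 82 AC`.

U+18CAD: 4-byte form → F0 98 B2 AD.
U+015E: 2-byte form → C5 9E.
U+30D7: 3-byte form → E3 83 97.
U+01FD: 2-byte form → C7 BD.
U+0333: 2-byte form → CC B3.
U+45FC: 3-byte form → E4 97 BC.
U+32D79: 4-byte form → F0 B2 B5 B9.
Concatenated (20 bytes): F0 98 B2 AD C5 9E E3 83 97 C7 BD CC B3 E4 97 BC F0 B2 B5 B9.

F0 98 B2 AD C5 9E E3 83 97 C7 BD CC B3 E4 97 BC F0 B2 B5 B9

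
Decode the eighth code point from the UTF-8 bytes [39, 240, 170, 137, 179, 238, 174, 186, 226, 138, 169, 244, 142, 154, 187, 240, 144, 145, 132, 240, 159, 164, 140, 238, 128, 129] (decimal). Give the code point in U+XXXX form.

Offset 0: leading byte 0x27 = 00100111 → 1-byte char #1 = 27.
Offset 1: leading byte 0xF0 = 11110000 → 4-byte char #2 = F0 AA 89 B3.
Offset 5: leading byte 0xEE = 11101110 → 3-byte char #3 = EE AE BA.
Offset 8: leading byte 0xE2 = 11100010 → 3-byte char #4 = E2 8A A9.
Offset 11: leading byte 0xF4 = 11110100 → 4-byte char #5 = F4 8E 9A BB.
Offset 15: leading byte 0xF0 = 11110000 → 4-byte char #6 = F0 90 91 84.
Offset 19: leading byte 0xF0 = 11110000 → 4-byte char #7 = F0 9F A4 8C.
Offset 23: leading byte 0xEE = 11101110 → 3-byte char #8 = EE 80 81.
Leading byte 0xEE = 11101110 matches 1110xxxx → 3-byte sequence.
Byte 1: 0xEE = 11101110, payload 1110 (4 bits).
Byte 2: 0x80 = 10000000 (10xxxxxx ✓), payload 000000.
Byte 3: 0x81 = 10000001 (10xxxxxx ✓), payload 000001.
Concatenate: 1110000000000001 = 0xE001 (16 bits → U+E001).

U+E001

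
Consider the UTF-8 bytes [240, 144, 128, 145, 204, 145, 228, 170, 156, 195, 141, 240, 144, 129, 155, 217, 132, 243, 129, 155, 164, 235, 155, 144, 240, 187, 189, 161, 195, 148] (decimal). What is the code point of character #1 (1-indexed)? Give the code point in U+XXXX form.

Offset 0: leading byte 0xF0 = 11110000 → 4-byte char #1 = F0 90 80 91.
Leading byte 0xF0 = 11110000 matches 11110xxx → 4-byte sequence.
Byte 1: 0xF0 = 11110000, payload 000 (3 bits).
Byte 2: 0x90 = 10010000 (10xxxxxx ✓), payload 010000.
Byte 3: 0x80 = 10000000 (10xxxxxx ✓), payload 000000.
Byte 4: 0x91 = 10010001 (10xxxxxx ✓), payload 010001.
Concatenate: 000010000000000010001 = 0x10011 (21 bits → U+10011).

U+10011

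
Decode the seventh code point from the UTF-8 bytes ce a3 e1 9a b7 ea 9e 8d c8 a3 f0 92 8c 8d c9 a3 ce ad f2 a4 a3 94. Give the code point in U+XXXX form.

Offset 0: leading byte 0xCE = 11001110 → 2-byte char #1 = CE A3.
Offset 2: leading byte 0xE1 = 11100001 → 3-byte char #2 = E1 9A B7.
Offset 5: leading byte 0xEA = 11101010 → 3-byte char #3 = EA 9E 8D.
Offset 8: leading byte 0xC8 = 11001000 → 2-byte char #4 = C8 A3.
Offset 10: leading byte 0xF0 = 11110000 → 4-byte char #5 = F0 92 8C 8D.
Offset 14: leading byte 0xC9 = 11001001 → 2-byte char #6 = C9 A3.
Offset 16: leading byte 0xCE = 11001110 → 2-byte char #7 = CE AD.
Leading byte 0xCE = 11001110 matches 110xxxxx → 2-byte sequence.
Byte 1: 0xCE = 11001110, payload 01110 (5 bits).
Byte 2: 0xAD = 10101101 (10xxxxxx ✓), payload 101101.
Concatenate: 01110101101 = 0x3AD (11 bits → U+03AD).

U+03AD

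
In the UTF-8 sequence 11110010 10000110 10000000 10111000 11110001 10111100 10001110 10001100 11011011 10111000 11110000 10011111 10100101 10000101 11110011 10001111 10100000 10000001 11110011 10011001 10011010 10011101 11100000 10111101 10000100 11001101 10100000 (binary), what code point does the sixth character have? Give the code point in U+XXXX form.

Offset 0: leading byte 0xF2 = 11110010 → 4-byte char #1 = F2 86 80 B8.
Offset 4: leading byte 0xF1 = 11110001 → 4-byte char #2 = F1 BC 8E 8C.
Offset 8: leading byte 0xDB = 11011011 → 2-byte char #3 = DB B8.
Offset 10: leading byte 0xF0 = 11110000 → 4-byte char #4 = F0 9F A5 85.
Offset 14: leading byte 0xF3 = 11110011 → 4-byte char #5 = F3 8F A0 81.
Offset 18: leading byte 0xF3 = 11110011 → 4-byte char #6 = F3 99 9A 9D.
Leading byte 0xF3 = 11110011 matches 11110xxx → 4-byte sequence.
Byte 1: 0xF3 = 11110011, payload 011 (3 bits).
Byte 2: 0x99 = 10011001 (10xxxxxx ✓), payload 011001.
Byte 3: 0x9A = 10011010 (10xxxxxx ✓), payload 011010.
Byte 4: 0x9D = 10011101 (10xxxxxx ✓), payload 011101.
Concatenate: 011011001011010011101 = 0xD969D (21 bits → U+D969D).

U+D969D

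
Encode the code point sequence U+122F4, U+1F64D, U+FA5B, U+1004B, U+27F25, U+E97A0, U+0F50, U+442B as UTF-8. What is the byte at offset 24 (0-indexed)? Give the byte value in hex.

0xBD

U+122F4 → 4-byte form F0 92 8B B4 at offsets 0–3.
U+1F64D → 4-byte form F0 9F 99 8D at offsets 4–7.
U+FA5B → 3-byte form EF A9 9B at offsets 8–10.
U+1004B → 4-byte form F0 90 81 8B at offsets 11–14.
U+27F25 → 4-byte form F0 A7 BC A5 at offsets 15–18.
U+E97A0 → 4-byte form F3 A9 9E A0 at offsets 19–22.
U+0F50 → 3-byte form E0 BD 90 at offsets 23–25.
Offset 24 falls in char 7's range; it's byte 2 of E0 BD 90 = 0xBD.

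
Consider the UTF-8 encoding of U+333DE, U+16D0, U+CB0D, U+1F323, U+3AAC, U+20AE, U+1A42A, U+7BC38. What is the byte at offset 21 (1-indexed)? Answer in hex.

0xF0

1-indexed offset 21 is 0-indexed offset 20.
U+333DE → 4-byte form F0 B3 8F 9E at offsets 0–3.
U+16D0 → 3-byte form E1 9B 90 at offsets 4–6.
U+CB0D → 3-byte form EC AC 8D at offsets 7–9.
U+1F323 → 4-byte form F0 9F 8C A3 at offsets 10–13.
U+3AAC → 3-byte form E3 AA AC at offsets 14–16.
U+20AE → 3-byte form E2 82 AE at offsets 17–19.
U+1A42A → 4-byte form F0 9A 90 AA at offsets 20–23.
Offset 20 falls in char 7's range; it's byte 1 of F0 9A 90 AA = 0xF0.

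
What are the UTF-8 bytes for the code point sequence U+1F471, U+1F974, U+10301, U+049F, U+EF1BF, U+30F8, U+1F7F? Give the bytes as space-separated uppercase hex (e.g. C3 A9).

U+1F471: 4-byte form → F0 9F 91 B1.
U+1F974: 4-byte form → F0 9F A5 B4.
U+10301: 4-byte form → F0 90 8C 81.
U+049F: 2-byte form → D2 9F.
U+EF1BF: 4-byte form → F3 AF 86 BF.
U+30F8: 3-byte form → E3 83 B8.
U+1F7F: 3-byte form → E1 BD BF.
Concatenated (24 bytes): F0 9F 91 B1 F0 9F A5 B4 F0 90 8C 81 D2 9F F3 AF 86 BF E3 83 B8 E1 BD BF.

F0 9F 91 B1 F0 9F A5 B4 F0 90 8C 81 D2 9F F3 AF 86 BF E3 83 B8 E1 BD BF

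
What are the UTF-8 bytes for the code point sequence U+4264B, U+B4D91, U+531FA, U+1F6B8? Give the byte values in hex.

U+4264B: 4-byte form → F1 82 99 8B.
U+B4D91: 4-byte form → F2 B4 B6 91.
U+531FA: 4-byte form → F1 93 87 BA.
U+1F6B8: 4-byte form → F0 9F 9A B8.
Concatenated (16 bytes): F1 82 99 8B F2 B4 B6 91 F1 93 87 BA F0 9F 9A B8.

F1 82 99 8B F2 B4 B6 91 F1 93 87 BA F0 9F 9A B8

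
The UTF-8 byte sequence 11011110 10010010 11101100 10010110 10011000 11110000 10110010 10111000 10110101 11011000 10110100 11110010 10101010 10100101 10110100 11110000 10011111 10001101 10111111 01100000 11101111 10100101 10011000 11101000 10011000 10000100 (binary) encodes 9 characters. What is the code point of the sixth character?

U+1F37F

Offset 0: leading byte 0xDE = 11011110 → 2-byte char #1 = DE 92.
Offset 2: leading byte 0xEC = 11101100 → 3-byte char #2 = EC 96 98.
Offset 5: leading byte 0xF0 = 11110000 → 4-byte char #3 = F0 B2 B8 B5.
Offset 9: leading byte 0xD8 = 11011000 → 2-byte char #4 = D8 B4.
Offset 11: leading byte 0xF2 = 11110010 → 4-byte char #5 = F2 AA A5 B4.
Offset 15: leading byte 0xF0 = 11110000 → 4-byte char #6 = F0 9F 8D BF.
Leading byte 0xF0 = 11110000 matches 11110xxx → 4-byte sequence.
Byte 1: 0xF0 = 11110000, payload 000 (3 bits).
Byte 2: 0x9F = 10011111 (10xxxxxx ✓), payload 011111.
Byte 3: 0x8D = 10001101 (10xxxxxx ✓), payload 001101.
Byte 4: 0xBF = 10111111 (10xxxxxx ✓), payload 111111.
Concatenate: 000011111001101111111 = 0x1F37F (21 bits → U+1F37F).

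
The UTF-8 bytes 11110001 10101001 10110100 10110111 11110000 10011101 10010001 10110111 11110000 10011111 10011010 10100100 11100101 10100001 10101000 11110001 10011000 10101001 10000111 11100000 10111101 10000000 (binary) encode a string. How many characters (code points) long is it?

Byte at offset 0: 0xF1 = 11110001 → 4-byte char (#1). Advance 4.
Byte at offset 4: 0xF0 = 11110000 → 4-byte char (#2). Advance 4.
Byte at offset 8: 0xF0 = 11110000 → 4-byte char (#3). Advance 4.
Byte at offset 12: 0xE5 = 11100101 → 3-byte char (#4). Advance 3.
Byte at offset 15: 0xF1 = 11110001 → 4-byte char (#5). Advance 4.
Byte at offset 19: 0xE0 = 11100000 → 3-byte char (#6). Advance 3.
Reached end at offset 22 after 6 code points.

6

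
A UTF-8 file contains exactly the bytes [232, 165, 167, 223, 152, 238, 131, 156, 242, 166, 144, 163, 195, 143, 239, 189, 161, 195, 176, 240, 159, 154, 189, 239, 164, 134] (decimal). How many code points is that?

Byte at offset 0: 0xE8 = 11101000 → 3-byte char (#1). Advance 3.
Byte at offset 3: 0xDF = 11011111 → 2-byte char (#2). Advance 2.
Byte at offset 5: 0xEE = 11101110 → 3-byte char (#3). Advance 3.
Byte at offset 8: 0xF2 = 11110010 → 4-byte char (#4). Advance 4.
Byte at offset 12: 0xC3 = 11000011 → 2-byte char (#5). Advance 2.
Byte at offset 14: 0xEF = 11101111 → 3-byte char (#6). Advance 3.
Byte at offset 17: 0xC3 = 11000011 → 2-byte char (#7). Advance 2.
Byte at offset 19: 0xF0 = 11110000 → 4-byte char (#8). Advance 4.
Byte at offset 23: 0xEF = 11101111 → 3-byte char (#9). Advance 3.
Reached end at offset 26 after 9 code points.

9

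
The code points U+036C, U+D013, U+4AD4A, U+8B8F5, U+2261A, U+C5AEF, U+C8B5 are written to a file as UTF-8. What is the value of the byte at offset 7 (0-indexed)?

0xB5

U+036C → 2-byte form CD AC at offsets 0–1.
U+D013 → 3-byte form ED 80 93 at offsets 2–4.
U+4AD4A → 4-byte form F1 8A B5 8A at offsets 5–8.
Offset 7 falls in char 3's range; it's byte 3 of F1 8A B5 8A = 0xB5.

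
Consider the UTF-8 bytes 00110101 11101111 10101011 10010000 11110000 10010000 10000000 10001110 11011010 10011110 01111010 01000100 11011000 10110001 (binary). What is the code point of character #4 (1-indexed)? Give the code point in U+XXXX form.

Offset 0: leading byte 0x35 = 00110101 → 1-byte char #1 = 35.
Offset 1: leading byte 0xEF = 11101111 → 3-byte char #2 = EF AB 90.
Offset 4: leading byte 0xF0 = 11110000 → 4-byte char #3 = F0 90 80 8E.
Offset 8: leading byte 0xDA = 11011010 → 2-byte char #4 = DA 9E.
Leading byte 0xDA = 11011010 matches 110xxxxx → 2-byte sequence.
Byte 1: 0xDA = 11011010, payload 11010 (5 bits).
Byte 2: 0x9E = 10011110 (10xxxxxx ✓), payload 011110.
Concatenate: 11010011110 = 0x69E (11 bits → U+069E).

U+069E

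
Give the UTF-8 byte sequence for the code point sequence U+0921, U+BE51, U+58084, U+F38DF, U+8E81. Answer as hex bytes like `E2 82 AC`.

U+0921: 3-byte form → E0 A4 A1.
U+BE51: 3-byte form → EB B9 91.
U+58084: 4-byte form → F1 98 82 84.
U+F38DF: 4-byte form → F3 B3 A3 9F.
U+8E81: 3-byte form → E8 BA 81.
Concatenated (17 bytes): E0 A4 A1 EB B9 91 F1 98 82 84 F3 B3 A3 9F E8 BA 81.

E0 A4 A1 EB B9 91 F1 98 82 84 F3 B3 A3 9F E8 BA 81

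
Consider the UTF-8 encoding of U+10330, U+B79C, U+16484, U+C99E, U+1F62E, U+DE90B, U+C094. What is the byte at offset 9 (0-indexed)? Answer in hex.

0x92

U+10330 → 4-byte form F0 90 8C B0 at offsets 0–3.
U+B79C → 3-byte form EB 9E 9C at offsets 4–6.
U+16484 → 4-byte form F0 96 92 84 at offsets 7–10.
Offset 9 falls in char 3's range; it's byte 3 of F0 96 92 84 = 0x92.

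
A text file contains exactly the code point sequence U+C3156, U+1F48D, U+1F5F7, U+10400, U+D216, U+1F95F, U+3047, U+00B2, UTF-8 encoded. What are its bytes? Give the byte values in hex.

U+C3156: 4-byte form → F3 83 85 96.
U+1F48D: 4-byte form → F0 9F 92 8D.
U+1F5F7: 4-byte form → F0 9F 97 B7.
U+10400: 4-byte form → F0 90 90 80.
U+D216: 3-byte form → ED 88 96.
U+1F95F: 4-byte form → F0 9F A5 9F.
U+3047: 3-byte form → E3 81 87.
U+00B2: 2-byte form → C2 B2.
Concatenated (28 bytes): F3 83 85 96 F0 9F 92 8D F0 9F 97 B7 F0 90 90 80 ED 88 96 F0 9F A5 9F E3 81 87 C2 B2.

F3 83 85 96 F0 9F 92 8D F0 9F 97 B7 F0 90 90 80 ED 88 96 F0 9F A5 9F E3 81 87 C2 B2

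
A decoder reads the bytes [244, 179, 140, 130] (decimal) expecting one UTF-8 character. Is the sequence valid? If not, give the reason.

invalid (encodes a value above U+10FFFF)

Leading byte 0xF4 = 11110100 → 4-byte form.
Payload = 0x133302, which exceeds U+10FFFF, the maximum Unicode code point. (Leading bytes F5–FF, or F4 followed by ≥ 0x90, are invalid.)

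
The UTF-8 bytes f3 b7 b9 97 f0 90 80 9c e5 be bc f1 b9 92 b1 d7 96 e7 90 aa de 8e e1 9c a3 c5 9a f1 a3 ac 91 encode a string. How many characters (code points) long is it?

Byte at offset 0: 0xF3 = 11110011 → 4-byte char (#1). Advance 4.
Byte at offset 4: 0xF0 = 11110000 → 4-byte char (#2). Advance 4.
Byte at offset 8: 0xE5 = 11100101 → 3-byte char (#3). Advance 3.
Byte at offset 11: 0xF1 = 11110001 → 4-byte char (#4). Advance 4.
Byte at offset 15: 0xD7 = 11010111 → 2-byte char (#5). Advance 2.
Byte at offset 17: 0xE7 = 11100111 → 3-byte char (#6). Advance 3.
Byte at offset 20: 0xDE = 11011110 → 2-byte char (#7). Advance 2.
Byte at offset 22: 0xE1 = 11100001 → 3-byte char (#8). Advance 3.
Byte at offset 25: 0xC5 = 11000101 → 2-byte char (#9). Advance 2.
Byte at offset 27: 0xF1 = 11110001 → 4-byte char (#10). Advance 4.
Reached end at offset 31 after 10 code points.

10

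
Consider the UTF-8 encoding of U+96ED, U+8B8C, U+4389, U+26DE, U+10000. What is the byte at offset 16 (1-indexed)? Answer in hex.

0x80

1-indexed offset 16 is 0-indexed offset 15.
U+96ED → 3-byte form E9 9B AD at offsets 0–2.
U+8B8C → 3-byte form E8 AE 8C at offsets 3–5.
U+4389 → 3-byte form E4 8E 89 at offsets 6–8.
U+26DE → 3-byte form E2 9B 9E at offsets 9–11.
U+10000 → 4-byte form F0 90 80 80 at offsets 12–15.
Offset 15 falls in char 5's range; it's byte 4 of F0 90 80 80 = 0x80.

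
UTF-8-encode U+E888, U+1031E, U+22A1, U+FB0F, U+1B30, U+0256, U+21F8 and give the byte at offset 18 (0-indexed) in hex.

0xE2

U+E888 → 3-byte form EE A2 88 at offsets 0–2.
U+1031E → 4-byte form F0 90 8C 9E at offsets 3–6.
U+22A1 → 3-byte form E2 8A A1 at offsets 7–9.
U+FB0F → 3-byte form EF AC 8F at offsets 10–12.
U+1B30 → 3-byte form E1 AC B0 at offsets 13–15.
U+0256 → 2-byte form C9 96 at offsets 16–17.
U+21F8 → 3-byte form E2 87 B8 at offsets 18–20.
Offset 18 falls in char 7's range; it's byte 1 of E2 87 B8 = 0xE2.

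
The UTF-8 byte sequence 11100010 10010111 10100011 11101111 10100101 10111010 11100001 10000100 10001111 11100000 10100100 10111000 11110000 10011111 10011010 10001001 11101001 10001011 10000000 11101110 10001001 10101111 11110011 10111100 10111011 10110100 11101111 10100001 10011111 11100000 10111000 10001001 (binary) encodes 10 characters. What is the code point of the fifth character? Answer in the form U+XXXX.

U+1F689

Offset 0: leading byte 0xE2 = 11100010 → 3-byte char #1 = E2 97 A3.
Offset 3: leading byte 0xEF = 11101111 → 3-byte char #2 = EF A5 BA.
Offset 6: leading byte 0xE1 = 11100001 → 3-byte char #3 = E1 84 8F.
Offset 9: leading byte 0xE0 = 11100000 → 3-byte char #4 = E0 A4 B8.
Offset 12: leading byte 0xF0 = 11110000 → 4-byte char #5 = F0 9F 9A 89.
Leading byte 0xF0 = 11110000 matches 11110xxx → 4-byte sequence.
Byte 1: 0xF0 = 11110000, payload 000 (3 bits).
Byte 2: 0x9F = 10011111 (10xxxxxx ✓), payload 011111.
Byte 3: 0x9A = 10011010 (10xxxxxx ✓), payload 011010.
Byte 4: 0x89 = 10001001 (10xxxxxx ✓), payload 001001.
Concatenate: 000011111011010001001 = 0x1F689 (21 bits → U+1F689).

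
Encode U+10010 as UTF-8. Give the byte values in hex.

U+10010 = 0x10010 = 65552 decimal. In range U+10000–U+10FFFF → 4-byte form: 11110xxx 10xxxxxx 10xxxxxx 10xxxxxx.
Binary (21 bits): 000010000000000010000.
Split 3+6+6+6: 000 | 010000 | 000000 | 010000.
Byte 1: 11110000 = 0xF0.
Byte 2: 10010000 = 0x90.
Byte 3: 10000000 = 0x80.
Byte 4: 10010000 = 0x90.

F0 90 80 90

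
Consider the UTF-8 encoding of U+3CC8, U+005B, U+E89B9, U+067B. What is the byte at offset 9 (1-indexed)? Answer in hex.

0xD9

1-indexed offset 9 is 0-indexed offset 8.
U+3CC8 → 3-byte form E3 B3 88 at offsets 0–2.
U+005B → 1-byte form 5B at offsets 3–3.
U+E89B9 → 4-byte form F3 A8 A6 B9 at offsets 4–7.
U+067B → 2-byte form D9 BB at offsets 8–9.
Offset 8 falls in char 4's range; it's byte 1 of D9 BB = 0xD9.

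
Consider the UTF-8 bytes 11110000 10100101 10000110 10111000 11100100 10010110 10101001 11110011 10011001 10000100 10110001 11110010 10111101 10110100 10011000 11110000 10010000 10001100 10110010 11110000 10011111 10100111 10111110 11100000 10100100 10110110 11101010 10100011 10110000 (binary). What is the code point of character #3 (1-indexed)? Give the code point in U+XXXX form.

Offset 0: leading byte 0xF0 = 11110000 → 4-byte char #1 = F0 A5 86 B8.
Offset 4: leading byte 0xE4 = 11100100 → 3-byte char #2 = E4 96 A9.
Offset 7: leading byte 0xF3 = 11110011 → 4-byte char #3 = F3 99 84 B1.
Leading byte 0xF3 = 11110011 matches 11110xxx → 4-byte sequence.
Byte 1: 0xF3 = 11110011, payload 011 (3 bits).
Byte 2: 0x99 = 10011001 (10xxxxxx ✓), payload 011001.
Byte 3: 0x84 = 10000100 (10xxxxxx ✓), payload 000100.
Byte 4: 0xB1 = 10110001 (10xxxxxx ✓), payload 110001.
Concatenate: 011011001000100110001 = 0xD9131 (21 bits → U+D9131).

U+D9131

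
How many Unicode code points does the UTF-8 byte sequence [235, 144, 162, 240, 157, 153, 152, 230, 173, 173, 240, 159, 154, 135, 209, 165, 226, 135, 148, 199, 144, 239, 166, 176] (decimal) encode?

Byte at offset 0: 0xEB = 11101011 → 3-byte char (#1). Advance 3.
Byte at offset 3: 0xF0 = 11110000 → 4-byte char (#2). Advance 4.
Byte at offset 7: 0xE6 = 11100110 → 3-byte char (#3). Advance 3.
Byte at offset 10: 0xF0 = 11110000 → 4-byte char (#4). Advance 4.
Byte at offset 14: 0xD1 = 11010001 → 2-byte char (#5). Advance 2.
Byte at offset 16: 0xE2 = 11100010 → 3-byte char (#6). Advance 3.
Byte at offset 19: 0xC7 = 11000111 → 2-byte char (#7). Advance 2.
Byte at offset 21: 0xEF = 11101111 → 3-byte char (#8). Advance 3.
Reached end at offset 24 after 8 code points.

8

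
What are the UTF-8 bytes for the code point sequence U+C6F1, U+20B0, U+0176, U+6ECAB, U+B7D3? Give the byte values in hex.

EC 9B B1 E2 82 B0 C5 B6 F1 AE B2 AB EB 9F 93

U+C6F1: 3-byte form → EC 9B B1.
U+20B0: 3-byte form → E2 82 B0.
U+0176: 2-byte form → C5 B6.
U+6ECAB: 4-byte form → F1 AE B2 AB.
U+B7D3: 3-byte form → EB 9F 93.
Concatenated (15 bytes): EC 9B B1 E2 82 B0 C5 B6 F1 AE B2 AB EB 9F 93.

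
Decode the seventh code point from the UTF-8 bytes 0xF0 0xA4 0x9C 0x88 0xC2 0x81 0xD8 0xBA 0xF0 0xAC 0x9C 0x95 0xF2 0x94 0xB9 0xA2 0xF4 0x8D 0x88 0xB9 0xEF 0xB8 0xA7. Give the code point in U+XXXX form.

U+FE27

Offset 0: leading byte 0xF0 = 11110000 → 4-byte char #1 = F0 A4 9C 88.
Offset 4: leading byte 0xC2 = 11000010 → 2-byte char #2 = C2 81.
Offset 6: leading byte 0xD8 = 11011000 → 2-byte char #3 = D8 BA.
Offset 8: leading byte 0xF0 = 11110000 → 4-byte char #4 = F0 AC 9C 95.
Offset 12: leading byte 0xF2 = 11110010 → 4-byte char #5 = F2 94 B9 A2.
Offset 16: leading byte 0xF4 = 11110100 → 4-byte char #6 = F4 8D 88 B9.
Offset 20: leading byte 0xEF = 11101111 → 3-byte char #7 = EF B8 A7.
Leading byte 0xEF = 11101111 matches 1110xxxx → 3-byte sequence.
Byte 1: 0xEF = 11101111, payload 1111 (4 bits).
Byte 2: 0xB8 = 10111000 (10xxxxxx ✓), payload 111000.
Byte 3: 0xA7 = 10100111 (10xxxxxx ✓), payload 100111.
Concatenate: 1111111000100111 = 0xFE27 (16 bits → U+FE27).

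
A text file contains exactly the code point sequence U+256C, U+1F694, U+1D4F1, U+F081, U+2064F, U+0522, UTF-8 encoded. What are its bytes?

U+256C: 3-byte form → E2 95 AC.
U+1F694: 4-byte form → F0 9F 9A 94.
U+1D4F1: 4-byte form → F0 9D 93 B1.
U+F081: 3-byte form → EF 82 81.
U+2064F: 4-byte form → F0 A0 99 8F.
U+0522: 2-byte form → D4 A2.
Concatenated (20 bytes): E2 95 AC F0 9F 9A 94 F0 9D 93 B1 EF 82 81 F0 A0 99 8F D4 A2.

E2 95 AC F0 9F 9A 94 F0 9D 93 B1 EF 82 81 F0 A0 99 8F D4 A2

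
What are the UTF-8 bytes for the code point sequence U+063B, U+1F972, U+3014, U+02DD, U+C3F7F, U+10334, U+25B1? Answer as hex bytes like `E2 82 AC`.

D8 BB F0 9F A5 B2 E3 80 94 CB 9D F3 83 BD BF F0 90 8C B4 E2 96 B1

U+063B: 2-byte form → D8 BB.
U+1F972: 4-byte form → F0 9F A5 B2.
U+3014: 3-byte form → E3 80 94.
U+02DD: 2-byte form → CB 9D.
U+C3F7F: 4-byte form → F3 83 BD BF.
U+10334: 4-byte form → F0 90 8C B4.
U+25B1: 3-byte form → E2 96 B1.
Concatenated (22 bytes): D8 BB F0 9F A5 B2 E3 80 94 CB 9D F3 83 BD BF F0 90 8C B4 E2 96 B1.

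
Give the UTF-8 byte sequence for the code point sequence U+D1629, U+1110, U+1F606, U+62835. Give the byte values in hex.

F3 91 98 A9 E1 84 90 F0 9F 98 86 F1 A2 A0 B5

U+D1629: 4-byte form → F3 91 98 A9.
U+1110: 3-byte form → E1 84 90.
U+1F606: 4-byte form → F0 9F 98 86.
U+62835: 4-byte form → F1 A2 A0 B5.
Concatenated (15 bytes): F3 91 98 A9 E1 84 90 F0 9F 98 86 F1 A2 A0 B5.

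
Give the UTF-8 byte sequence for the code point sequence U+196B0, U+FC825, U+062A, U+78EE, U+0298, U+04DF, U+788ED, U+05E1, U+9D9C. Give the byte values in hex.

U+196B0: 4-byte form → F0 99 9A B0.
U+FC825: 4-byte form → F3 BC A0 A5.
U+062A: 2-byte form → D8 AA.
U+78EE: 3-byte form → E7 A3 AE.
U+0298: 2-byte form → CA 98.
U+04DF: 2-byte form → D3 9F.
U+788ED: 4-byte form → F1 B8 A3 AD.
U+05E1: 2-byte form → D7 A1.
U+9D9C: 3-byte form → E9 B6 9C.
Concatenated (26 bytes): F0 99 9A B0 F3 BC A0 A5 D8 AA E7 A3 AE CA 98 D3 9F F1 B8 A3 AD D7 A1 E9 B6 9C.

F0 99 9A B0 F3 BC A0 A5 D8 AA E7 A3 AE CA 98 D3 9F F1 B8 A3 AD D7 A1 E9 B6 9C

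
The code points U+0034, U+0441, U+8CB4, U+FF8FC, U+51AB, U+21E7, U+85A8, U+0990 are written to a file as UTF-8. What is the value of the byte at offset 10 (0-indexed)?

0xE5

U+0034 → 1-byte form 34 at offsets 0–0.
U+0441 → 2-byte form D1 81 at offsets 1–2.
U+8CB4 → 3-byte form E8 B2 B4 at offsets 3–5.
U+FF8FC → 4-byte form F3 BF A3 BC at offsets 6–9.
U+51AB → 3-byte form E5 86 AB at offsets 10–12.
Offset 10 falls in char 5's range; it's byte 1 of E5 86 AB = 0xE5.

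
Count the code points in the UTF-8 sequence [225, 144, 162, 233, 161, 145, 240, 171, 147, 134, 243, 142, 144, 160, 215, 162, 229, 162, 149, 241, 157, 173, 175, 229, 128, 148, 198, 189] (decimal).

Byte at offset 0: 0xE1 = 11100001 → 3-byte char (#1). Advance 3.
Byte at offset 3: 0xE9 = 11101001 → 3-byte char (#2). Advance 3.
Byte at offset 6: 0xF0 = 11110000 → 4-byte char (#3). Advance 4.
Byte at offset 10: 0xF3 = 11110011 → 4-byte char (#4). Advance 4.
Byte at offset 14: 0xD7 = 11010111 → 2-byte char (#5). Advance 2.
Byte at offset 16: 0xE5 = 11100101 → 3-byte char (#6). Advance 3.
Byte at offset 19: 0xF1 = 11110001 → 4-byte char (#7). Advance 4.
Byte at offset 23: 0xE5 = 11100101 → 3-byte char (#8). Advance 3.
Byte at offset 26: 0xC6 = 11000110 → 2-byte char (#9). Advance 2.
Reached end at offset 28 after 9 code points.

9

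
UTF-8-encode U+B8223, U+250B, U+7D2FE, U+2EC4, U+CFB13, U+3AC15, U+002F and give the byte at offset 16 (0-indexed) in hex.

0xAC

U+B8223 → 4-byte form F2 B8 88 A3 at offsets 0–3.
U+250B → 3-byte form E2 94 8B at offsets 4–6.
U+7D2FE → 4-byte form F1 BD 8B BE at offsets 7–10.
U+2EC4 → 3-byte form E2 BB 84 at offsets 11–13.
U+CFB13 → 4-byte form F3 8F AC 93 at offsets 14–17.
Offset 16 falls in char 5's range; it's byte 3 of F3 8F AC 93 = 0xAC.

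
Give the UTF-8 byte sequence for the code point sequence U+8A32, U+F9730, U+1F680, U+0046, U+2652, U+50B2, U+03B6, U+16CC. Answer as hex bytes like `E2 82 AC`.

E8 A8 B2 F3 B9 9C B0 F0 9F 9A 80 46 E2 99 92 E5 82 B2 CE B6 E1 9B 8C

U+8A32: 3-byte form → E8 A8 B2.
U+F9730: 4-byte form → F3 B9 9C B0.
U+1F680: 4-byte form → F0 9F 9A 80.
U+0046: 1-byte form → 46.
U+2652: 3-byte form → E2 99 92.
U+50B2: 3-byte form → E5 82 B2.
U+03B6: 2-byte form → CE B6.
U+16CC: 3-byte form → E1 9B 8C.
Concatenated (23 bytes): E8 A8 B2 F3 B9 9C B0 F0 9F 9A 80 46 E2 99 92 E5 82 B2 CE B6 E1 9B 8C.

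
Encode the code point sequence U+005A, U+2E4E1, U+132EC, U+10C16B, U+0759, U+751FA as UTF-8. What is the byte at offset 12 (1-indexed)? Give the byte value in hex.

1-indexed offset 12 is 0-indexed offset 11.
U+005A → 1-byte form 5A at offsets 0–0.
U+2E4E1 → 4-byte form F0 AE 93 A1 at offsets 1–4.
U+132EC → 4-byte form F0 93 8B AC at offsets 5–8.
U+10C16B → 4-byte form F4 8C 85 AB at offsets 9–12.
Offset 11 falls in char 4's range; it's byte 3 of F4 8C 85 AB = 0x85.

0x85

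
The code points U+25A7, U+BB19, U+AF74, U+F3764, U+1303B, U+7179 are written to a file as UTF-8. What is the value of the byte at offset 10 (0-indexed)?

U+25A7 → 3-byte form E2 96 A7 at offsets 0–2.
U+BB19 → 3-byte form EB AC 99 at offsets 3–5.
U+AF74 → 3-byte form EA BD B4 at offsets 6–8.
U+F3764 → 4-byte form F3 B3 9D A4 at offsets 9–12.
Offset 10 falls in char 4's range; it's byte 2 of F3 B3 9D A4 = 0xB3.

0xB3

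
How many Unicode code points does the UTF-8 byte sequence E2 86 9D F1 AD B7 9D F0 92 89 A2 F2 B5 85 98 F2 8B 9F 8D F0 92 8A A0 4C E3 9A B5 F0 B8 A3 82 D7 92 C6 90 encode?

11

Byte at offset 0: 0xE2 = 11100010 → 3-byte char (#1). Advance 3.
Byte at offset 3: 0xF1 = 11110001 → 4-byte char (#2). Advance 4.
Byte at offset 7: 0xF0 = 11110000 → 4-byte char (#3). Advance 4.
Byte at offset 11: 0xF2 = 11110010 → 4-byte char (#4). Advance 4.
Byte at offset 15: 0xF2 = 11110010 → 4-byte char (#5). Advance 4.
Byte at offset 19: 0xF0 = 11110000 → 4-byte char (#6). Advance 4.
Byte at offset 23: 0x4C = 01001100 → 1-byte char (#7). Advance 1.
Byte at offset 24: 0xE3 = 11100011 → 3-byte char (#8). Advance 3.
Byte at offset 27: 0xF0 = 11110000 → 4-byte char (#9). Advance 4.
Byte at offset 31: 0xD7 = 11010111 → 2-byte char (#10). Advance 2.
Byte at offset 33: 0xC6 = 11000110 → 2-byte char (#11). Advance 2.
Reached end at offset 35 after 11 code points.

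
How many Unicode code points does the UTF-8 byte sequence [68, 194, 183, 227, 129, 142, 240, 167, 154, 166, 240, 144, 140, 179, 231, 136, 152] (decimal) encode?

Byte at offset 0: 0x44 = 01000100 → 1-byte char (#1). Advance 1.
Byte at offset 1: 0xC2 = 11000010 → 2-byte char (#2). Advance 2.
Byte at offset 3: 0xE3 = 11100011 → 3-byte char (#3). Advance 3.
Byte at offset 6: 0xF0 = 11110000 → 4-byte char (#4). Advance 4.
Byte at offset 10: 0xF0 = 11110000 → 4-byte char (#5). Advance 4.
Byte at offset 14: 0xE7 = 11100111 → 3-byte char (#6). Advance 3.
Reached end at offset 17 after 6 code points.

6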